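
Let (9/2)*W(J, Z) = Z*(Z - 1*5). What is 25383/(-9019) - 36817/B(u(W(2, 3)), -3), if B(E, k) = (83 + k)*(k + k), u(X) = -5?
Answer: 319868683/4329120 ≈ 73.888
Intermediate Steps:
W(J, Z) = 2*Z*(-5 + Z)/9 (W(J, Z) = 2*(Z*(Z - 1*5))/9 = 2*(Z*(Z - 5))/9 = 2*(Z*(-5 + Z))/9 = 2*Z*(-5 + Z)/9)
B(E, k) = 2*k*(83 + k) (B(E, k) = (83 + k)*(2*k) = 2*k*(83 + k))
25383/(-9019) - 36817/B(u(W(2, 3)), -3) = 25383/(-9019) - 36817*(-1/(6*(83 - 3))) = 25383*(-1/9019) - 36817/(2*(-3)*80) = -25383/9019 - 36817/(-480) = -25383/9019 - 36817*(-1/480) = -25383/9019 + 36817/480 = 319868683/4329120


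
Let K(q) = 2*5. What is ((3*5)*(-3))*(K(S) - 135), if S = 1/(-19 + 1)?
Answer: 5625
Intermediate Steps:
S = -1/18 (S = 1/(-18) = -1/18 ≈ -0.055556)
K(q) = 10
((3*5)*(-3))*(K(S) - 135) = ((3*5)*(-3))*(10 - 135) = (15*(-3))*(-125) = -45*(-125) = 5625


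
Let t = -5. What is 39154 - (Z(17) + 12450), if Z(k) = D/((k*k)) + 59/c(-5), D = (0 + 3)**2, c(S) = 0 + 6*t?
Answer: 231540461/8670 ≈ 26706.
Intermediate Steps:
c(S) = -30 (c(S) = 0 + 6*(-5) = 0 - 30 = -30)
D = 9 (D = 3**2 = 9)
Z(k) = -59/30 + 9/k**2 (Z(k) = 9/((k*k)) + 59/(-30) = 9/(k**2) + 59*(-1/30) = 9/k**2 - 59/30 = -59/30 + 9/k**2)
39154 - (Z(17) + 12450) = 39154 - ((-59/30 + 9/17**2) + 12450) = 39154 - ((-59/30 + 9*(1/289)) + 12450) = 39154 - ((-59/30 + 9/289) + 12450) = 39154 - (-16781/8670 + 12450) = 39154 - 1*107924719/8670 = 39154 - 107924719/8670 = 231540461/8670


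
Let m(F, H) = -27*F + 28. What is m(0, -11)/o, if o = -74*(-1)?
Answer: 14/37 ≈ 0.37838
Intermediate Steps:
o = 74
m(F, H) = 28 - 27*F
m(0, -11)/o = (28 - 27*0)/74 = (28 + 0)*(1/74) = 28*(1/74) = 14/37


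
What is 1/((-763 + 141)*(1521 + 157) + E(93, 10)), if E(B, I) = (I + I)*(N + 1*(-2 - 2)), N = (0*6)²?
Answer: -1/1043796 ≈ -9.5804e-7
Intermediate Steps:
N = 0 (N = 0² = 0)
E(B, I) = -8*I (E(B, I) = (I + I)*(0 + 1*(-2 - 2)) = (2*I)*(0 + 1*(-4)) = (2*I)*(0 - 4) = (2*I)*(-4) = -8*I)
1/((-763 + 141)*(1521 + 157) + E(93, 10)) = 1/((-763 + 141)*(1521 + 157) - 8*10) = 1/(-622*1678 - 80) = 1/(-1043716 - 80) = 1/(-1043796) = -1/1043796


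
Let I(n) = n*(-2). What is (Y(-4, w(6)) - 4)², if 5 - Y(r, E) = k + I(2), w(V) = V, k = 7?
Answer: 4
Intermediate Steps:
I(n) = -2*n
Y(r, E) = 2 (Y(r, E) = 5 - (7 - 2*2) = 5 - (7 - 4) = 5 - 1*3 = 5 - 3 = 2)
(Y(-4, w(6)) - 4)² = (2 - 4)² = (-2)² = 4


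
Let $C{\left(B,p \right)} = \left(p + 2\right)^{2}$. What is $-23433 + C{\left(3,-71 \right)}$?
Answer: $-18672$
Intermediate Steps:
$C{\left(B,p \right)} = \left(2 + p\right)^{2}$
$-23433 + C{\left(3,-71 \right)} = -23433 + \left(2 - 71\right)^{2} = -23433 + \left(-69\right)^{2} = -23433 + 4761 = -18672$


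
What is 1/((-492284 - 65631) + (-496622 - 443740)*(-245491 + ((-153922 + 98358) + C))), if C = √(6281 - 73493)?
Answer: I/(5642172*√1867 + 283100123995*I) ≈ 3.5323e-12 + 3.0419e-15*I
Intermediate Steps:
C = 6*I*√1867 (C = √(-67212) = 6*I*√1867 ≈ 259.25*I)
1/((-492284 - 65631) + (-496622 - 443740)*(-245491 + ((-153922 + 98358) + C))) = 1/((-492284 - 65631) + (-496622 - 443740)*(-245491 + ((-153922 + 98358) + 6*I*√1867))) = 1/(-557915 - 940362*(-245491 + (-55564 + 6*I*√1867))) = 1/(-557915 - 940362*(-301055 + 6*I*√1867)) = 1/(-557915 + (283100681910 - 5642172*I*√1867)) = 1/(283100123995 - 5642172*I*√1867)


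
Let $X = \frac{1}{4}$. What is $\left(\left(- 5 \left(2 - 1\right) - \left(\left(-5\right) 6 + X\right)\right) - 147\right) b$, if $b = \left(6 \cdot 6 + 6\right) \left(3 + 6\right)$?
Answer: $- \frac{92421}{2} \approx -46211.0$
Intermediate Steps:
$X = \frac{1}{4} \approx 0.25$
$b = 378$ ($b = \left(36 + 6\right) 9 = 42 \cdot 9 = 378$)
$\left(\left(- 5 \left(2 - 1\right) - \left(\left(-5\right) 6 + X\right)\right) - 147\right) b = \left(\left(- 5 \left(2 - 1\right) - \left(\left(-5\right) 6 + \frac{1}{4}\right)\right) - 147\right) 378 = \left(\left(\left(-5\right) 1 - \left(-30 + \frac{1}{4}\right)\right) - 147\right) 378 = \left(\left(-5 - - \frac{119}{4}\right) - 147\right) 378 = \left(\left(-5 + \frac{119}{4}\right) - 147\right) 378 = \left(\frac{99}{4} - 147\right) 378 = \left(- \frac{489}{4}\right) 378 = - \frac{92421}{2}$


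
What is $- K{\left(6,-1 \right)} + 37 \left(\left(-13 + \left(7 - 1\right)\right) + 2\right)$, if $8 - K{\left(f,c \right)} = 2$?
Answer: $-191$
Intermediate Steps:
$K{\left(f,c \right)} = 6$ ($K{\left(f,c \right)} = 8 - 2 = 6$)
$- K{\left(6,-1 \right)} + 37 \left(\left(-13 + \left(7 - 1\right)\right) + 2\right) = \left(-1\right) 6 + 37 \left(\left(-13 + \left(7 - 1\right)\right) + 2\right) = -6 + 37 \left(\left(-13 + \left(7 - 1\right)\right) + 2\right) = -6 + 37 \left(\left(-13 + 6\right) + 2\right) = -6 + 37 \left(-7 + 2\right) = -6 + 37 \left(-5\right) = -6 - 185 = -191$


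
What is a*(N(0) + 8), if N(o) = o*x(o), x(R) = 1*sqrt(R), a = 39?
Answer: 312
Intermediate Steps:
x(R) = sqrt(R)
N(o) = o**(3/2) (N(o) = o*sqrt(o) = o**(3/2))
a*(N(0) + 8) = 39*(0**(3/2) + 8) = 39*(0 + 8) = 39*8 = 312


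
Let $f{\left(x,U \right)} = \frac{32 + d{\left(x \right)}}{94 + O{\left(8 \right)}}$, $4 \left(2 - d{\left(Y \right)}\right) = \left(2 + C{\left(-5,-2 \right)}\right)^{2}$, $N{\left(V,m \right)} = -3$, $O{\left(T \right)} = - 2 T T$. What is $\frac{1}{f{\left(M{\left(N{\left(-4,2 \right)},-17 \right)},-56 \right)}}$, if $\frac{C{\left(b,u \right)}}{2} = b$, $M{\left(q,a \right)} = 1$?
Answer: $- \frac{17}{9} \approx -1.8889$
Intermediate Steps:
$O{\left(T \right)} = - 2 T^{2}$
$C{\left(b,u \right)} = 2 b$
$d{\left(Y \right)} = -14$ ($d{\left(Y \right)} = 2 - \frac{\left(2 + 2 \left(-5\right)\right)^{2}}{4} = 2 - \frac{\left(2 - 10\right)^{2}}{4} = 2 - \frac{\left(-8\right)^{2}}{4} = 2 - 16 = -14$)
$f{\left(x,U \right)} = - \frac{9}{17}$ ($f{\left(x,U \right)} = \frac{32 - 14}{94 - 2 \cdot 8^{2}} = \frac{18}{94 - 128} = \frac{18}{-34} = 18 \left(- \frac{1}{34}\right) = - \frac{9}{17}$)
$\frac{1}{f{\left(M{\left(N{\left(-4,2 \right)},-17 \right)},-56 \right)}} = \frac{1}{- \frac{9}{17}} = - \frac{17}{9}$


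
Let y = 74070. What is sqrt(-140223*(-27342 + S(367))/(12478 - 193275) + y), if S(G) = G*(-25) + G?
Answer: 6*sqrt(41797114204305)/180797 ≈ 214.55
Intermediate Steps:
S(G) = -24*G (S(G) = -25*G + G = -24*G)
sqrt(-140223*(-27342 + S(367))/(12478 - 193275) + y) = sqrt(-140223*(-27342 - 24*367)/(12478 - 193275) + 74070) = sqrt(-140223/((-180797/(-27342 - 8808))) + 74070) = sqrt(-140223/((-180797/(-36150))) + 74070) = sqrt(-140223/((-180797*(-1/36150))) + 74070) = sqrt(-140223/180797/36150 + 74070) = sqrt(-140223*36150/180797 + 74070) = sqrt(-5069061450/180797 + 74070) = sqrt(8322572340/180797) = 6*sqrt(41797114204305)/180797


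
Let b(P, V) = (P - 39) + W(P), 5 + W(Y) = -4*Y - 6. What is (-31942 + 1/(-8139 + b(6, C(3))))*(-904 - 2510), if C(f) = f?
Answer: 894973254930/8207 ≈ 1.0905e+8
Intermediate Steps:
W(Y) = -11 - 4*Y (W(Y) = -5 + (-4*Y - 6) = -5 + (-6 - 4*Y) = -11 - 4*Y)
b(P, V) = -50 - 3*P (b(P, V) = (P - 39) + (-11 - 4*P) = (-39 + P) + (-11 - 4*P) = -50 - 3*P)
(-31942 + 1/(-8139 + b(6, C(3))))*(-904 - 2510) = (-31942 + 1/(-8139 + (-50 - 3*6)))*(-904 - 2510) = (-31942 + 1/(-8139 + (-50 - 18)))*(-3414) = (-31942 + 1/(-8139 - 68))*(-3414) = (-31942 + 1/(-8207))*(-3414) = (-31942 - 1/8207)*(-3414) = -262147995/8207*(-3414) = 894973254930/8207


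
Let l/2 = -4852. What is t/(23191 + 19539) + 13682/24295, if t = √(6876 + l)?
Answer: 13682/24295 + I*√707/21365 ≈ 0.56316 + 0.0012445*I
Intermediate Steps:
l = -9704 (l = 2*(-4852) = -9704)
t = 2*I*√707 (t = √(6876 - 9704) = √(-2828) = 2*I*√707 ≈ 53.179*I)
t/(23191 + 19539) + 13682/24295 = (2*I*√707)/(23191 + 19539) + 13682/24295 = (2*I*√707)/42730 + 13682*(1/24295) = (2*I*√707)*(1/42730) + 13682/24295 = I*√707/21365 + 13682/24295 = 13682/24295 + I*√707/21365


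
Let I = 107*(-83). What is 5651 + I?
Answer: -3230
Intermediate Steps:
I = -8881
5651 + I = 5651 - 8881 = -3230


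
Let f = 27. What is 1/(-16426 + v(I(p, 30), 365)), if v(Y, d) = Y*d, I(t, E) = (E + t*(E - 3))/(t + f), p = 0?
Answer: -9/144184 ≈ -6.2420e-5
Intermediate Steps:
I(t, E) = (E + t*(-3 + E))/(27 + t) (I(t, E) = (E + t*(E - 3))/(t + 27) = (E + t*(-3 + E))/(27 + t))
1/(-16426 + v(I(p, 30), 365)) = 1/(-16426 + ((30 - 3*0 + 30*0)/(27 + 0))*365) = 1/(-16426 + ((30 + 0 + 0)/27)*365) = 1/(-16426 + ((1/27)*30)*365) = 1/(-16426 + (10/9)*365) = 1/(-16426 + 3650/9) = 1/(-144184/9) = -9/144184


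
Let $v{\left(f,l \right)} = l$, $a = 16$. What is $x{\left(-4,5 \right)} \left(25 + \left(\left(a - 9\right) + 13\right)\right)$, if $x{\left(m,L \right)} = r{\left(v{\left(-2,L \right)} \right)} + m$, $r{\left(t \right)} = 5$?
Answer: $45$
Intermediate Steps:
$x{\left(m,L \right)} = 5 + m$
$x{\left(-4,5 \right)} \left(25 + \left(\left(a - 9\right) + 13\right)\right) = \left(5 - 4\right) \left(25 + \left(\left(16 - 9\right) + 13\right)\right) = 1 \left(25 + \left(7 + 13\right)\right) = 1 \left(25 + 20\right) = 1 \cdot 45 = 45$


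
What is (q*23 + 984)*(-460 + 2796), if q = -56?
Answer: -710144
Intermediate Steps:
(q*23 + 984)*(-460 + 2796) = (-56*23 + 984)*(-460 + 2796) = (-1288 + 984)*2336 = -304*2336 = -710144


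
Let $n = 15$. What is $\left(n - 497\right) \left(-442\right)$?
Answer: $213044$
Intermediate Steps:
$\left(n - 497\right) \left(-442\right) = \left(15 - 497\right) \left(-442\right) = \left(-482\right) \left(-442\right) = 213044$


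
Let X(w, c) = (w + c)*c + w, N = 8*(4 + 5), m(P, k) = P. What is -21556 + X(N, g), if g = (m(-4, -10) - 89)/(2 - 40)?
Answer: -30759799/1444 ≈ -21302.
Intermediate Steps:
N = 72 (N = 8*9 = 72)
g = 93/38 (g = (-4 - 89)/(2 - 40) = -93/(-38) = -93*(-1/38) = 93/38 ≈ 2.4474)
X(w, c) = w + c*(c + w) (X(w, c) = (c + w)*c + w = c*(c + w) + w = w + c*(c + w))
-21556 + X(N, g) = -21556 + (72 + (93/38)² + (93/38)*72) = -21556 + (72 + 8649/1444 + 3348/19) = -21556 + 367065/1444 = -30759799/1444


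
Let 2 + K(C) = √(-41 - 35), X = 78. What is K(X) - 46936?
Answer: -46938 + 2*I*√19 ≈ -46938.0 + 8.7178*I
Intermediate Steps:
K(C) = -2 + 2*I*√19 (K(C) = -2 + √(-41 - 35) = -2 + √(-76) = -2 + 2*I*√19)
K(X) - 46936 = (-2 + 2*I*√19) - 46936 = -46938 + 2*I*√19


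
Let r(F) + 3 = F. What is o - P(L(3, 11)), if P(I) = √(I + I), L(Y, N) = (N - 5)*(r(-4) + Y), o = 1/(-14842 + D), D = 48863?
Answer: 1/34021 - 4*I*√3 ≈ 2.9394e-5 - 6.9282*I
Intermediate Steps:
r(F) = -3 + F
o = 1/34021 (o = 1/(-14842 + 48863) = 1/34021 ≈ 2.9394e-5)
L(Y, N) = (-7 + Y)*(-5 + N) (L(Y, N) = (N - 5)*((-3 - 4) + Y) = (-5 + N)*(-7 + Y) = (-7 + Y)*(-5 + N))
P(I) = √2*√I (P(I) = √(2*I) = √2*√I)
o - P(L(3, 11)) = 1/34021 - √2*√(35 - 7*11 - 5*3 + 11*3) = 1/34021 - √2*√(35 - 77 - 15 + 33) = 1/34021 - √2*√(-24) = 1/34021 - √2*2*I*√6 = 1/34021 - 4*I*√3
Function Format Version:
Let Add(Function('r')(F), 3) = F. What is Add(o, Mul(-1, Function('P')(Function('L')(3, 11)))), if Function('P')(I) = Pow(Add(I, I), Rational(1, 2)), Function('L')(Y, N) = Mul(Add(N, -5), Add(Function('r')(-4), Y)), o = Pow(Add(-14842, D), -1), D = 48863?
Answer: Add(Rational(1, 34021), Mul(-4, I, Pow(3, Rational(1, 2)))) ≈ Add(2.9394e-5, Mul(-6.9282, I))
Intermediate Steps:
Function('r')(F) = Add(-3, F)
o = Rational(1, 34021) (o = Pow(Add(-14842, 48863), -1) = Pow(34021, -1) = Rational(1, 34021) ≈ 2.9394e-5)
Function('L')(Y, N) = Mul(Add(-7, Y), Add(-5, N)) (Function('L')(Y, N) = Mul(Add(N, -5), Add(Add(-3, -4), Y)) = Mul(Add(-5, N), Add(-7, Y)) = Mul(Add(-7, Y), Add(-5, N)))
Function('P')(I) = Mul(Pow(2, Rational(1, 2)), Pow(I, Rational(1, 2))) (Function('P')(I) = Pow(Mul(2, I), Rational(1, 2)) = Mul(Pow(2, Rational(1, 2)), Pow(I, Rational(1, 2))))
Add(o, Mul(-1, Function('P')(Function('L')(3, 11)))) = Add(Rational(1, 34021), Mul(-1, Mul(Pow(2, Rational(1, 2)), Pow(Add(35, Mul(-7, 11), Mul(-5, 3), Mul(11, 3)), Rational(1, 2))))) = Add(Rational(1, 34021), Mul(-1, Mul(Pow(2, Rational(1, 2)), Pow(Add(35, -77, -15, 33), Rational(1, 2))))) = Add(Rational(1, 34021), Mul(-1, Mul(Pow(2, Rational(1, 2)), Pow(-24, Rational(1, 2))))) = Add(Rational(1, 34021), Mul(-1, Mul(Pow(2, Rational(1, 2)), Mul(2, I, Pow(6, Rational(1, 2)))))) = Add(Rational(1, 34021), Mul(-1, Mul(4, I, Pow(3, Rational(1, 2))))) = Add(Rational(1, 34021), Mul(-4, I, Pow(3, Rational(1, 2))))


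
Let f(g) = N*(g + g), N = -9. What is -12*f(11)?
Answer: 2376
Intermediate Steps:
f(g) = -18*g (f(g) = -9*(g + g) = -18*g)
-12*f(11) = -(-216)*11 = -12*(-198) = 2376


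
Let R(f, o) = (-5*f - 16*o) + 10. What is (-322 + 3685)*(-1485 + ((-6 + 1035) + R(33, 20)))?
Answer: -3130953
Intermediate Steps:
R(f, o) = 10 - 16*o - 5*f (R(f, o) = (-16*o - 5*f) + 10 = 10 - 16*o - 5*f)
(-322 + 3685)*(-1485 + ((-6 + 1035) + R(33, 20))) = (-322 + 3685)*(-1485 + ((-6 + 1035) + (10 - 16*20 - 5*33))) = 3363*(-1485 + (1029 + (10 - 320 - 165))) = 3363*(-1485 + (1029 - 475)) = 3363*(-1485 + 554) = 3363*(-931) = -3130953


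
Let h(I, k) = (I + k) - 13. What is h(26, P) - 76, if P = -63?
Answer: -126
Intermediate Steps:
h(I, k) = -13 + I + k
h(26, P) - 76 = (-13 + 26 - 63) - 76 = -50 - 76 = -126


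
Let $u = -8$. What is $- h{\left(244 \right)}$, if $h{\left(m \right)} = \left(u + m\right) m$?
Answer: $-57584$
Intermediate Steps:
$h{\left(m \right)} = m \left(-8 + m\right)$ ($h{\left(m \right)} = \left(-8 + m\right) m = m \left(-8 + m\right)$)
$- h{\left(244 \right)} = - 244 \left(-8 + 244\right) = - 244 \cdot 236 = \left(-1\right) 57584 = -57584$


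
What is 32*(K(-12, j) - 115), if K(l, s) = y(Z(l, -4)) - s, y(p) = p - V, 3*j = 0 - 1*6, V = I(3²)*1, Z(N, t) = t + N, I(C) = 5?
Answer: -4288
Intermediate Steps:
Z(N, t) = N + t
V = 5 (V = 5*1 = 5)
j = -2 (j = (0 - 1*6)/3 = (0 - 6)/3 = (⅓)*(-6) = -2)
y(p) = -5 + p (y(p) = p - 1*5 = p - 5 = -5 + p)
K(l, s) = -9 + l - s (K(l, s) = (-5 + (l - 4)) - s = (-5 + (-4 + l)) - s = (-9 + l) - s = -9 + l - s)
32*(K(-12, j) - 115) = 32*((-9 - 12 - 1*(-2)) - 115) = 32*((-9 - 12 + 2) - 115) = 32*(-19 - 115) = 32*(-134) = -4288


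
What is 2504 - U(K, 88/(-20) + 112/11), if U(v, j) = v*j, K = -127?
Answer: 178106/55 ≈ 3238.3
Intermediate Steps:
U(v, j) = j*v
2504 - U(K, 88/(-20) + 112/11) = 2504 - (88/(-20) + 112/11)*(-127) = 2504 - (88*(-1/20) + 112*(1/11))*(-127) = 2504 - (-22/5 + 112/11)*(-127) = 2504 - 318*(-127)/55 = 2504 - 1*(-40386/55) = 2504 + 40386/55 = 178106/55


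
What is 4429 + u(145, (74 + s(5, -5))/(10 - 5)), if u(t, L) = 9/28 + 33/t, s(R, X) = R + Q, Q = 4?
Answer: 17983969/4060 ≈ 4429.5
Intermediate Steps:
s(R, X) = 4 + R (s(R, X) = R + 4 = 4 + R)
u(t, L) = 9/28 + 33/t (u(t, L) = 9*(1/28) + 33/t = 9/28 + 33/t)
4429 + u(145, (74 + s(5, -5))/(10 - 5)) = 4429 + (9/28 + 33/145) = 4429 + 2229/4060 = 17983969/4060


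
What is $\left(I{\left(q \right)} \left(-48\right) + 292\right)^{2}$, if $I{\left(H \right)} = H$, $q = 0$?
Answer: $85264$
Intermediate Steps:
$\left(I{\left(q \right)} \left(-48\right) + 292\right)^{2} = \left(0 \left(-48\right) + 292\right)^{2} = \left(0 + 292\right)^{2} = 292^{2} = 85264$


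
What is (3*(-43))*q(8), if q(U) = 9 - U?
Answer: -129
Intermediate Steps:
(3*(-43))*q(8) = (3*(-43))*(9 - 1*8) = -129*(9 - 8) = -129*1 = -129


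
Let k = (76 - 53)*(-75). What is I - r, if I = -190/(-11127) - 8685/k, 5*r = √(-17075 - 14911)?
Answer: 6464383/1279605 - 3*I*√3554/5 ≈ 5.0519 - 35.769*I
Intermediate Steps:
k = -1725 (k = 23*(-75) = -1725)
r = 3*I*√3554/5 (r = √(-17075 - 14911)/5 = √(-31986)/5 = (3*I*√3554)/5 = 3*I*√3554/5 ≈ 35.769*I)
I = 6464383/1279605 (I = -190/(-11127) - 8685/(-1725) = -190*(-1/11127) - 8685*(-1/1725) = 190/11127 + 579/115 = 6464383/1279605 ≈ 5.0519)
I - r = 6464383/1279605 - 3*I*√3554/5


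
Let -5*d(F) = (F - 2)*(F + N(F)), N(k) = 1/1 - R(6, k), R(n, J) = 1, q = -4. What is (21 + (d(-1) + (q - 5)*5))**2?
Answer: 15129/25 ≈ 605.16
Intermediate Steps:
N(k) = 0 (N(k) = 1/1 - 1*1 = 1 - 1 = 0)
d(F) = -F*(-2 + F)/5 (d(F) = -(F - 2)*(F + 0)/5 = -(-2 + F)*F/5 = -F*(-2 + F)/5)
(21 + (d(-1) + (q - 5)*5))**2 = (21 + ((1/5)*(-1)*(2 - 1*(-1)) + (-4 - 5)*5))**2 = (21 + ((1/5)*(-1)*(2 + 1) - 9*5))**2 = (21 + ((1/5)*(-1)*3 - 45))**2 = (21 + (-3/5 - 45))**2 = (21 - 228/5)**2 = (-123/5)**2 = 15129/25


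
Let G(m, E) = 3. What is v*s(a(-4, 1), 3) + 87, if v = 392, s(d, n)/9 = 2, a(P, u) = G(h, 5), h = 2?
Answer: 7143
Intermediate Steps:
a(P, u) = 3
s(d, n) = 18 (s(d, n) = 9*2 = 18)
v*s(a(-4, 1), 3) + 87 = 392*18 + 87 = 7056 + 87 = 7143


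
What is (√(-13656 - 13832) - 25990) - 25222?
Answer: -51212 + 4*I*√1718 ≈ -51212.0 + 165.8*I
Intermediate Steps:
(√(-13656 - 13832) - 25990) - 25222 = (√(-27488) - 25990) - 25222 = (4*I*√1718 - 25990) - 25222 = (-25990 + 4*I*√1718) - 25222 = -51212 + 4*I*√1718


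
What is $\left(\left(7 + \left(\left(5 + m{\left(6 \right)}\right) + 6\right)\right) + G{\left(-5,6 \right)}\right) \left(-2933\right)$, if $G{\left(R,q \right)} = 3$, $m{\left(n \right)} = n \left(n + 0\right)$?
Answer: $-167181$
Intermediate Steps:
$m{\left(n \right)} = n^{2}$ ($m{\left(n \right)} = n n = n^{2}$)
$\left(\left(7 + \left(\left(5 + m{\left(6 \right)}\right) + 6\right)\right) + G{\left(-5,6 \right)}\right) \left(-2933\right) = \left(\left(7 + \left(\left(5 + 6^{2}\right) + 6\right)\right) + 3\right) \left(-2933\right) = \left(\left(7 + \left(\left(5 + 36\right) + 6\right)\right) + 3\right) \left(-2933\right) = \left(\left(7 + \left(41 + 6\right)\right) + 3\right) \left(-2933\right) = \left(\left(7 + 47\right) + 3\right) \left(-2933\right) = \left(54 + 3\right) \left(-2933\right) = 57 \left(-2933\right) = -167181$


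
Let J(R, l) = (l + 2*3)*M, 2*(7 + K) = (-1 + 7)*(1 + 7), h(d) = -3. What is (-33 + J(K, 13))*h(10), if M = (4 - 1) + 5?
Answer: -357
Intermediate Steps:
K = 17 (K = -7 + ((-1 + 7)*(1 + 7))/2 = -7 + (6*8)/2 = -7 + (½)*48 = -7 + 24 = 17)
M = 8 (M = 3 + 5 = 8)
J(R, l) = 48 + 8*l (J(R, l) = (l + 2*3)*8 = (l + 6)*8 = (6 + l)*8 = 48 + 8*l)
(-33 + J(K, 13))*h(10) = (-33 + (48 + 8*13))*(-3) = (-33 + (48 + 104))*(-3) = (-33 + 152)*(-3) = 119*(-3) = -357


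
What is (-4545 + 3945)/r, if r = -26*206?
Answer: 150/1339 ≈ 0.11202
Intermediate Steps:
r = -5356
(-4545 + 3945)/r = (-4545 + 3945)/(-5356) = -600*(-1/5356) = 150/1339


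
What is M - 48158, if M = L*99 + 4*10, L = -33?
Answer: -51385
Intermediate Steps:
M = -3227 (M = -33*99 + 4*10 = -3267 + 40 = -3227)
M - 48158 = -3227 - 48158 = -51385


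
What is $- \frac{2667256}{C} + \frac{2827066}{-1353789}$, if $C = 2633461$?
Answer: $- \frac{11055869888410}{3565150533729} \approx -3.1011$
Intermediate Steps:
$- \frac{2667256}{C} + \frac{2827066}{-1353789} = - \frac{2667256}{2633461} + \frac{2827066}{-1353789} = \left(-2667256\right) \frac{1}{2633461} + 2827066 \left(- \frac{1}{1353789}\right) = - \frac{2667256}{2633461} - \frac{2827066}{1353789} = - \frac{11055869888410}{3565150533729}$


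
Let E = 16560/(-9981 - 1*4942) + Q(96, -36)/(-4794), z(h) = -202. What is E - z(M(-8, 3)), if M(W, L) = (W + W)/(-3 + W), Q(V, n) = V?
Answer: 2395072146/11923477 ≈ 200.87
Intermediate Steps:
M(W, L) = 2*W/(-3 + W) (M(W, L) = (2*W)/(-3 + W) = 2*W/(-3 + W))
E = -13470208/11923477 (E = 16560/(-9981 - 1*4942) + 96/(-4794) = 16560/(-9981 - 4942) + 96*(-1/4794) = 16560/(-14923) - 16/799 = 16560*(-1/14923) - 16/799 = -16560/14923 - 16/799 = -13470208/11923477 ≈ -1.1297)
E - z(M(-8, 3)) = -13470208/11923477 - 1*(-202) = -13470208/11923477 + 202 = 2395072146/11923477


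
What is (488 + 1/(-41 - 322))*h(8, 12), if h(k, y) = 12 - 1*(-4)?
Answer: 2834288/363 ≈ 7808.0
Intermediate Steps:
h(k, y) = 16 (h(k, y) = 12 + 4 = 16)
(488 + 1/(-41 - 322))*h(8, 12) = (488 + 1/(-41 - 322))*16 = (488 + 1/(-363))*16 = (488 - 1/363)*16 = (177143/363)*16 = 2834288/363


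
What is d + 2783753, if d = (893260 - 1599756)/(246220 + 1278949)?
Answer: 4245693072761/1525169 ≈ 2.7838e+6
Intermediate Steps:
d = -706496/1525169 ≈ -0.46322
d + 2783753 = -706496/1525169 + 2783753 = 4245693072761/1525169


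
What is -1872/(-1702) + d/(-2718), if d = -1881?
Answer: 460531/257002 ≈ 1.7919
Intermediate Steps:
-1872/(-1702) + d/(-2718) = -1872/(-1702) - 1881/(-2718) = -1872*(-1/1702) - 1881*(-1/2718) = 936/851 + 209/302 = 460531/257002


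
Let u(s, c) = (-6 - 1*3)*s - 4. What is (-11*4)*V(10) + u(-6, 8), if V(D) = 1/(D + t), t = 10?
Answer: 239/5 ≈ 47.800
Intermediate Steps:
u(s, c) = -4 - 9*s (u(s, c) = (-6 - 3)*s - 4 = -9*s - 4 = -4 - 9*s)
V(D) = 1/(10 + D) (V(D) = 1/(D + 10) = 1/(10 + D))
(-11*4)*V(10) + u(-6, 8) = (-11*4)/(10 + 10) + (-4 - 9*(-6)) = -44/20 + (-4 + 54) = -44*1/20 + 50 = -11/5 + 50 = 239/5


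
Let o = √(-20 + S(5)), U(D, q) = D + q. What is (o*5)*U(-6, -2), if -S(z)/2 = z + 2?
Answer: -40*I*√34 ≈ -233.24*I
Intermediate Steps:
S(z) = -4 - 2*z (S(z) = -2*(z + 2) = -2*(2 + z) = -4 - 2*z)
o = I*√34 (o = √(-20 + (-4 - 2*5)) = √(-20 + (-4 - 10)) = √(-20 - 14) = √(-34) = I*√34 ≈ 5.8309*I)
(o*5)*U(-6, -2) = ((I*√34)*5)*(-6 - 2) = (5*I*√34)*(-8) = -40*I*√34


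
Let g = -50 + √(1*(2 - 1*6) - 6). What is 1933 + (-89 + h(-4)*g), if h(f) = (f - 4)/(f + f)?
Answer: 1794 + I*√10 ≈ 1794.0 + 3.1623*I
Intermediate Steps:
h(f) = (-4 + f)/(2*f) (h(f) = (-4 + f)/((2*f)) = (-4 + f)*(1/(2*f)) = (-4 + f)/(2*f))
g = -50 + I*√10 (g = -50 + √(1*(2 - 6) - 6) = -50 + √(1*(-4) - 6) = -50 + √(-4 - 6) = -50 + √(-10) = -50 + I*√10 ≈ -50.0 + 3.1623*I)
1933 + (-89 + h(-4)*g) = 1933 + (-89 + ((½)*(-4 - 4)/(-4))*(-50 + I*√10)) = 1933 + (-89 + ((½)*(-¼)*(-8))*(-50 + I*√10)) = 1933 + (-89 + 1*(-50 + I*√10)) = 1933 + (-89 + (-50 + I*√10)) = 1933 + (-139 + I*√10) = 1794 + I*√10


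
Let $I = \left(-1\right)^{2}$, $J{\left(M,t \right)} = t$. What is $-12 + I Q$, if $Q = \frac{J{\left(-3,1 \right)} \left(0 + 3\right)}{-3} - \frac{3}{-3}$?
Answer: $-12$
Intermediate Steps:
$I = 1$
$Q = 0$ ($Q = \frac{1 \left(0 + 3\right)}{-3} - \frac{3}{-3} = 1 \cdot 3 \left(- \frac{1}{3}\right) - -1 = 3 \left(- \frac{1}{3}\right) + 1 = -1 + 1 = 0$)
$-12 + I Q = -12 + 1 \cdot 0 = -12 + 0 = -12$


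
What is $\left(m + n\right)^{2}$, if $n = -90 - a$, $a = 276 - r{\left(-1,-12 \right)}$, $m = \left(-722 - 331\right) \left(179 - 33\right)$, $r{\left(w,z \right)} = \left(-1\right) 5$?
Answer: $23749583881$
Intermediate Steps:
$r{\left(w,z \right)} = -5$
$m = -153738$ ($m = \left(-1053\right) 146 = -153738$)
$a = 281$ ($a = 276 - -5 = 276 + 5 = 281$)
$n = -371$ ($n = -90 - 281 = -371$)
$\left(m + n\right)^{2} = \left(-153738 - 371\right)^{2} = \left(-154109\right)^{2} = 23749583881$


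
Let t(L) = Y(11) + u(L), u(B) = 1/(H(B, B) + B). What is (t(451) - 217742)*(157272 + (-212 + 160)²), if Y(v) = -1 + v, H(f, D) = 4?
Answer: -15848511806584/455 ≈ -3.4832e+10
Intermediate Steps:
u(B) = 1/(4 + B)
t(L) = 10 + 1/(4 + L) (t(L) = (-1 + 11) + 1/(4 + L) = 10 + 1/(4 + L))
(t(451) - 217742)*(157272 + (-212 + 160)²) = ((41 + 10*451)/(4 + 451) - 217742)*(157272 + (-212 + 160)²) = ((41 + 4510)/455 - 217742)*(157272 + (-52)²) = ((1/455)*4551 - 217742)*(157272 + 2704) = (4551/455 - 217742)*159976 = -99068059/455*159976 = -15848511806584/455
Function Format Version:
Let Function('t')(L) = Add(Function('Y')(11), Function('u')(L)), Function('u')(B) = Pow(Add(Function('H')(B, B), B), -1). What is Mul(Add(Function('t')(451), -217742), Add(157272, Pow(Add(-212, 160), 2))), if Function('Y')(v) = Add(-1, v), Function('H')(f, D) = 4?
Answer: Rational(-15848511806584, 455) ≈ -3.4832e+10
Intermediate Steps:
Function('u')(B) = Pow(Add(4, B), -1)
Function('t')(L) = Add(10, Pow(Add(4, L), -1)) (Function('t')(L) = Add(Add(-1, 11), Pow(Add(4, L), -1)) = Add(10, Pow(Add(4, L), -1)))
Mul(Add(Function('t')(451), -217742), Add(157272, Pow(Add(-212, 160), 2))) = Mul(Add(Mul(Pow(Add(4, 451), -1), Add(41, Mul(10, 451))), -217742), Add(157272, Pow(Add(-212, 160), 2))) = Mul(Add(Mul(Pow(455, -1), Add(41, 4510)), -217742), Add(157272, Pow(-52, 2))) = Mul(Add(Mul(Rational(1, 455), 4551), -217742), Add(157272, 2704)) = Mul(Add(Rational(4551, 455), -217742), 159976) = Mul(Rational(-99068059, 455), 159976) = Rational(-15848511806584, 455)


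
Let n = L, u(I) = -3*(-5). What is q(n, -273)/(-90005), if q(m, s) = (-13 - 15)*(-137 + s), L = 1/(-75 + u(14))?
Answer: -2296/18001 ≈ -0.12755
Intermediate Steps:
u(I) = 15
L = -1/60 (L = 1/(-75 + 15) = 1/(-60) = -1/60 ≈ -0.016667)
n = -1/60 ≈ -0.016667
q(m, s) = 3836 - 28*s (q(m, s) = -28*(-137 + s) = 3836 - 28*s)
q(n, -273)/(-90005) = (3836 - 28*(-273))/(-90005) = (3836 + 7644)*(-1/90005) = 11480*(-1/90005) = -2296/18001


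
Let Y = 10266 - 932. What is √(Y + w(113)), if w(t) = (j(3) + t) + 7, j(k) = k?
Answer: 7*√193 ≈ 97.247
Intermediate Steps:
Y = 9334
w(t) = 10 + t (w(t) = (3 + t) + 7 = 10 + t)
√(Y + w(113)) = √(9334 + (10 + 113)) = √(9334 + 123) = √9457 = 7*√193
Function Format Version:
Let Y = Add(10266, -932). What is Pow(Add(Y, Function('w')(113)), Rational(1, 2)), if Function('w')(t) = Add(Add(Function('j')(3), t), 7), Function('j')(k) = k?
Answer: Mul(7, Pow(193, Rational(1, 2))) ≈ 97.247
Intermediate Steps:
Y = 9334
Function('w')(t) = Add(10, t) (Function('w')(t) = Add(Add(3, t), 7) = Add(10, t))
Pow(Add(Y, Function('w')(113)), Rational(1, 2)) = Pow(Add(9334, Add(10, 113)), Rational(1, 2)) = Pow(Add(9334, 123), Rational(1, 2)) = Pow(9457, Rational(1, 2)) = Mul(7, Pow(193, Rational(1, 2)))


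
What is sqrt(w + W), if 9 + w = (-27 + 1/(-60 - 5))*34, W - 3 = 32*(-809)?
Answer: 3*I*sqrt(12586990)/65 ≈ 163.75*I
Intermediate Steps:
W = -25885 (W = 3 + 32*(-809) = 3 - 25888 = -25885)
w = -60289/65 (w = -9 + (-27 + 1/(-60 - 5))*34 = -9 + (-27 + 1/(-65))*34 = -9 + (-27 - 1/65)*34 = -9 - 1756/65*34 = -9 - 59704/65 = -60289/65 ≈ -927.52)
sqrt(w + W) = sqrt(-60289/65 - 25885) = sqrt(-1742814/65) = 3*I*sqrt(12586990)/65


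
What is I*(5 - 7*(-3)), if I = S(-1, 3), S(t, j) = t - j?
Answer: -104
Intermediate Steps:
I = -4 (I = -1 - 1*3 = -1 - 3 = -4)
I*(5 - 7*(-3)) = -4*(5 - 7*(-3)) = -4*(5 + 21) = -4*26 = -104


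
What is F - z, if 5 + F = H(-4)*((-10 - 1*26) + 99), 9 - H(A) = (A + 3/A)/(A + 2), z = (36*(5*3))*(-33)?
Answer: 145859/8 ≈ 18232.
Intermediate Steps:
z = -17820 (z = (36*15)*(-33) = 540*(-33) = -17820)
H(A) = 9 - (A + 3/A)/(2 + A) (H(A) = 9 - (A + 3/A)/(A + 2) = 9 - (A + 3/A)/(2 + A))
F = 3299/8 (F = -5 + ((-3 + 8*(-4)**2 + 18*(-4))/((-4)*(2 - 4)))*((-10 - 1*26) + 99) = -5 + (-1/4*(-3 + 8*16 - 72)/(-2))*((-10 - 26) + 99) = -5 + (-1/4*(-1/2)*(-3 + 128 - 72))*(-36 + 99) = -5 - 1/4*(-1/2)*53*63 = -5 + (53/8)*63 = -5 + 3339/8 = 3299/8 ≈ 412.38)
F - z = 3299/8 - 1*(-17820) = 3299/8 + 17820 = 145859/8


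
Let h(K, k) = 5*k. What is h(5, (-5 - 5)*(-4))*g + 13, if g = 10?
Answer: 2013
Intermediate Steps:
h(5, (-5 - 5)*(-4))*g + 13 = (5*((-5 - 5)*(-4)))*10 + 13 = (5*(-10*(-4)))*10 + 13 = (5*40)*10 + 13 = 200*10 + 13 = 2000 + 13 = 2013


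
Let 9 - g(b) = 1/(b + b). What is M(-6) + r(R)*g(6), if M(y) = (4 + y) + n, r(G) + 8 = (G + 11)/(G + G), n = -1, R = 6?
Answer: -8885/144 ≈ -61.701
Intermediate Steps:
r(G) = -8 + (11 + G)/(2*G) (r(G) = -8 + (G + 11)/(G + G) = -8 + (11 + G)/((2*G)) = -8 + (11 + G)*(1/(2*G)) = -8 + (11 + G)/(2*G))
M(y) = 3 + y (M(y) = (4 + y) - 1 = 3 + y)
g(b) = 9 - 1/(2*b) (g(b) = 9 - 1/(b + b) = 9 - 1/(2*b))
M(-6) + r(R)*g(6) = (3 - 6) + ((1/2)*(11 - 15*6)/6)*(9 - 1/2/6) = -3 + ((1/2)*(1/6)*(11 - 90))*(9 - 1/2*1/6) = -3 + ((1/2)*(1/6)*(-79))*(9 - 1/12) = -3 - 79/12*107/12 = -3 - 8453/144 = -8885/144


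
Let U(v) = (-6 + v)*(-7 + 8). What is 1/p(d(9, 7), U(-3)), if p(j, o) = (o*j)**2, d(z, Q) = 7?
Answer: 1/3969 ≈ 0.00025195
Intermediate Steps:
U(v) = -6 + v (U(v) = (-6 + v)*1 = -6 + v)
p(j, o) = j**2*o**2 (p(j, o) = (j*o)**2 = j**2*o**2)
1/p(d(9, 7), U(-3)) = 1/(7**2*(-6 - 3)**2) = 1/(49*(-9)**2) = 1/(49*81) = 1/3969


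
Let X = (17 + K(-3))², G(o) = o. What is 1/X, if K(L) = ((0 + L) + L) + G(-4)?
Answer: 1/49 ≈ 0.020408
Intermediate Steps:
K(L) = -4 + 2*L (K(L) = ((0 + L) + L) - 4 = (L + L) - 4 = 2*L - 4 = -4 + 2*L)
X = 49 (X = (17 + (-4 + 2*(-3)))² = (17 + (-4 - 6))² = (17 - 10)² = 7² = 49)
1/X = 1/49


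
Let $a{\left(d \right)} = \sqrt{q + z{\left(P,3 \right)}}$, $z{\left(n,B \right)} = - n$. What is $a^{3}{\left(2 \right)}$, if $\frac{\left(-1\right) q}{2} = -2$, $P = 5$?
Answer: $- i \approx - 1.0 i$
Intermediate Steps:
$q = 4$ ($q = \left(-2\right) \left(-2\right) = 4$)
$a{\left(d \right)} = i$ ($a{\left(d \right)} = \sqrt{4 - 5} = \sqrt{-1} = i$)
$a^{3}{\left(2 \right)} = i^{3} = - i$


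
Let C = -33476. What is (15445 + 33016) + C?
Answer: 14985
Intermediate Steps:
(15445 + 33016) + C = (15445 + 33016) - 33476 = 48461 - 33476 = 14985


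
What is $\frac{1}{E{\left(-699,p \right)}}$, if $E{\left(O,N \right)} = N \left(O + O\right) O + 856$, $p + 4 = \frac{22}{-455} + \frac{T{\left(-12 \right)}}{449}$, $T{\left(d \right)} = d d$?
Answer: $- \frac{204295}{744001580156} \approx -2.7459 \cdot 10^{-7}$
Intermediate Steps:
$T{\left(d \right)} = d^{2}$
$p = - \frac{761538}{204295}$ ($p = -4 + \left(\frac{22}{-455} + \frac{\left(-12\right)^{2}}{449}\right) = -4 + \left(22 \left(- \frac{1}{455}\right) + 144 \cdot \frac{1}{449}\right) = -4 + \left(- \frac{22}{455} + \frac{144}{449}\right) = -4 + \frac{55642}{204295} = - \frac{761538}{204295} \approx -3.7276$)
$E{\left(O,N \right)} = 856 + 2 N O^{2}$ ($E{\left(O,N \right)} = N 2 O O + 856 = 2 N O O + 856 = 2 N O^{2} + 856 = 856 + 2 N O^{2}$)
$\frac{1}{E{\left(-699,p \right)}} = \frac{1}{856 + 2 \left(- \frac{761538}{204295}\right) \left(-699\right)^{2}} = \frac{1}{856 + 2 \left(- \frac{761538}{204295}\right) 488601} = \frac{1}{856 - \frac{744176456676}{204295}} = \frac{1}{- \frac{744001580156}{204295}} = - \frac{204295}{744001580156}$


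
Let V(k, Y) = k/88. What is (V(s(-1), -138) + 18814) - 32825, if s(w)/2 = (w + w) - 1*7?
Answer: -616493/44 ≈ -14011.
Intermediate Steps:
s(w) = -14 + 4*w (s(w) = 2*((w + w) - 1*7) = 2*(2*w - 7) = 2*(-7 + 2*w) = -14 + 4*w)
V(k, Y) = k/88 (V(k, Y) = k*(1/88) = k/88)
(V(s(-1), -138) + 18814) - 32825 = ((-14 + 4*(-1))/88 + 18814) - 32825 = ((-14 - 4)/88 + 18814) - 32825 = ((1/88)*(-18) + 18814) - 32825 = (-9/44 + 18814) - 32825 = 827807/44 - 32825 = -616493/44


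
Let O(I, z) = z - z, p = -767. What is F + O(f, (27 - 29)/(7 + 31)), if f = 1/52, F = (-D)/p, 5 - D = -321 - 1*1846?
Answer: 2172/767 ≈ 2.8318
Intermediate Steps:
D = 2172 (D = 5 - (-321 - 1*1846) = 5 - (-321 - 1846) = 5 - 1*(-2167) = 5 + 2167 = 2172)
F = 2172/767 (F = -1*2172/(-767) = -2172*(-1/767) = 2172/767 ≈ 2.8318)
f = 1/52 (f = 1*(1/52) = 1/52 ≈ 0.019231)
O(I, z) = 0
F + O(f, (27 - 29)/(7 + 31)) = 2172/767 + 0 = 2172/767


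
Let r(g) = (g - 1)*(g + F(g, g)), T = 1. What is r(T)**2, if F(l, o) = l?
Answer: 0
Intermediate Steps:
r(g) = 2*g*(-1 + g) (r(g) = (g - 1)*(g + g) = (-1 + g)*(2*g) = 2*g*(-1 + g))
r(T)**2 = (2*1*(-1 + 1))**2 = (2*1*0)**2 = 0**2 = 0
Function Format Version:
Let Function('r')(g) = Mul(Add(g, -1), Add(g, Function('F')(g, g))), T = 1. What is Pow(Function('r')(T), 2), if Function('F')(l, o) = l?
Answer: 0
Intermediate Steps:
Function('r')(g) = Mul(2, g, Add(-1, g)) (Function('r')(g) = Mul(Add(g, -1), Add(g, g)) = Mul(Add(-1, g), Mul(2, g)) = Mul(2, g, Add(-1, g)))
Pow(Function('r')(T), 2) = Pow(Mul(2, 1, Add(-1, 1)), 2) = Pow(Mul(2, 1, 0), 2) = Pow(0, 2) = 0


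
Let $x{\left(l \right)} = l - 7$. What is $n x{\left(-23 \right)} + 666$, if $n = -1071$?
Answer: $32796$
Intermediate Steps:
$x{\left(l \right)} = -7 + l$
$n x{\left(-23 \right)} + 666 = - 1071 \left(-7 - 23\right) + 666 = \left(-1071\right) \left(-30\right) + 666 = 32130 + 666 = 32796$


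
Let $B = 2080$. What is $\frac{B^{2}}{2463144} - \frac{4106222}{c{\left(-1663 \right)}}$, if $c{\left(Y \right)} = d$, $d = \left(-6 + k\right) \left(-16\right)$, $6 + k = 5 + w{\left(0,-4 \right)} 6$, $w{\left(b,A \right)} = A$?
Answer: $- \frac{632004386723}{76357464} \approx -8276.9$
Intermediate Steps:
$k = -25$ ($k = -6 + \left(5 - 24\right) = -6 - 19 = -25$)
$d = 496$ ($d = \left(-6 - 25\right) \left(-16\right) = \left(-31\right) \left(-16\right) = 496$)
$c{\left(Y \right)} = 496$
$\frac{B^{2}}{2463144} - \frac{4106222}{c{\left(-1663 \right)}} = \frac{2080^{2}}{2463144} - \frac{4106222}{496} = 4326400 \cdot \frac{1}{2463144} - \frac{2053111}{248} = \frac{540800}{307893} - \frac{2053111}{248} = - \frac{632004386723}{76357464}$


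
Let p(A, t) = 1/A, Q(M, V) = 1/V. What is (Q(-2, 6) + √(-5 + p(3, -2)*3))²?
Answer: -143/36 + 2*I/3 ≈ -3.9722 + 0.66667*I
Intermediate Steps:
(Q(-2, 6) + √(-5 + p(3, -2)*3))² = (1/6 + √(-5 + 3/3))² = (⅙ + √(-5 + (⅓)*3))² = (⅙ + √(-5 + 1))² = (⅙ + √(-4))² = (⅙ + 2*I)²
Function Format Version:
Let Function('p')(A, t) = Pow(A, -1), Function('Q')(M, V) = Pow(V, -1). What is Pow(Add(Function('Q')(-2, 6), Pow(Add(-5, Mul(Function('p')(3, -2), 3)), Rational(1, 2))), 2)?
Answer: Add(Rational(-143, 36), Mul(Rational(2, 3), I)) ≈ Add(-3.9722, Mul(0.66667, I))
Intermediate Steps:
Pow(Add(Function('Q')(-2, 6), Pow(Add(-5, Mul(Function('p')(3, -2), 3)), Rational(1, 2))), 2) = Pow(Add(Pow(6, -1), Pow(Add(-5, Mul(Pow(3, -1), 3)), Rational(1, 2))), 2) = Pow(Add(Rational(1, 6), Pow(Add(-5, Mul(Rational(1, 3), 3)), Rational(1, 2))), 2) = Pow(Add(Rational(1, 6), Pow(Add(-5, 1), Rational(1, 2))), 2) = Pow(Add(Rational(1, 6), Pow(-4, Rational(1, 2))), 2) = Pow(Add(Rational(1, 6), Mul(2, I)), 2)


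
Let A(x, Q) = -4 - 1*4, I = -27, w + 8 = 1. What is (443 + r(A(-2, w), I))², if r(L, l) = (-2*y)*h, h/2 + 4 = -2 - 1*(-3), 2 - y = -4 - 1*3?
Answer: 303601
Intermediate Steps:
w = -7 (w = -8 + 1 = -7)
A(x, Q) = -8 (A(x, Q) = -4 - 4 = -8)
y = 9 (y = 2 - (-4 - 1*3) = 2 - (-4 - 3) = 2 - 1*(-7) = 2 + 7 = 9)
h = -6 (h = -8 + 2*(-2 - 1*(-3)) = -8 + 2*(-2 + 3) = -8 + 2*1 = -8 + 2 = -6)
r(L, l) = 108 (r(L, l) = -2*9*(-6) = -18*(-6) = 108)
(443 + r(A(-2, w), I))² = (443 + 108)² = 551² = 303601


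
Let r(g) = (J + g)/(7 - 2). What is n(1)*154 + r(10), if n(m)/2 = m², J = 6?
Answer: 1556/5 ≈ 311.20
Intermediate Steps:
r(g) = 6/5 + g/5 (r(g) = (6 + g)/(7 - 2) = (6 + g)/5 = (6 + g)*(⅕) = 6/5 + g/5)
n(m) = 2*m²
n(1)*154 + r(10) = (2*1²)*154 + (6/5 + (⅕)*10) = (2*1)*154 + (6/5 + 2) = 2*154 + 16/5 = 308 + 16/5 = 1556/5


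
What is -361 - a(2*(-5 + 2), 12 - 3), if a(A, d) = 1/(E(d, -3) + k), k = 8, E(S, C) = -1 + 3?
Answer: -3611/10 ≈ -361.10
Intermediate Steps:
E(S, C) = 2
a(A, d) = 1/10 (a(A, d) = 1/(2 + 8) = 1/10)
-361 - a(2*(-5 + 2), 12 - 3) = -361 - 1*1/10 = -361 - 1/10 = -3611/10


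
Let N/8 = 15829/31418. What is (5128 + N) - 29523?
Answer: -383157739/15709 ≈ -24391.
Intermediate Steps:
N = 63316/15709 (N = 8*(15829/31418) = 63316/15709 ≈ 4.0306)
(5128 + N) - 29523 = (5128 + 63316/15709) - 29523 = 80619068/15709 - 29523 = -383157739/15709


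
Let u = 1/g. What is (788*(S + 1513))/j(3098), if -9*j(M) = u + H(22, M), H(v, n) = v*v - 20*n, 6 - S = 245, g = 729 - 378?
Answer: 3171358008/21578075 ≈ 146.97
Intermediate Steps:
g = 351
S = -239 (S = 6 - 1*245 = 6 - 245 = -239)
H(v, n) = v² - 20*n
u = 1/351 ≈ 0.0028490
j(M) = -169885/3159 + 20*M/9 (j(M) = -(1/351 + (22² - 20*M))/9 = -(1/351 + (484 - 20*M))/9 = -(169885/351 - 20*M)/9 = -169885/3159 + 20*M/9)
(788*(S + 1513))/j(3098) = (788*(-239 + 1513))/(-169885/3159 + (20/9)*3098) = (788*1274)/(-169885/3159 + 61960/9) = 1003912/(21578075/3159) = 1003912*(3159/21578075) = 3171358008/21578075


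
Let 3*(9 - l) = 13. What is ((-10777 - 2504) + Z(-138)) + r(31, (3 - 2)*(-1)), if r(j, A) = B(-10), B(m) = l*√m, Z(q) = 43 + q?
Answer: -13376 + 14*I*√10/3 ≈ -13376.0 + 14.757*I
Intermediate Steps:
l = 14/3 (l = 9 - ⅓*13 = 9 - 13/3 = 14/3 ≈ 4.6667)
B(m) = 14*√m/3
r(j, A) = 14*I*√10/3 (r(j, A) = 14*√(-10)/3 = 14*(I*√10)/3 = 14*I*√10/3)
((-10777 - 2504) + Z(-138)) + r(31, (3 - 2)*(-1)) = ((-10777 - 2504) + (43 - 138)) + 14*I*√10/3 = (-13281 - 95) + 14*I*√10/3 = -13376 + 14*I*√10/3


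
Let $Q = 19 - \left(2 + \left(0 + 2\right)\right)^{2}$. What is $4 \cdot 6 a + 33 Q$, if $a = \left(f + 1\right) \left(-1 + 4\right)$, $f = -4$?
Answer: $-117$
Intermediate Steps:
$a = -9$ ($a = \left(-4 + 1\right) \left(-1 + 4\right) = \left(-3\right) 3 = -9$)
$Q = 3$ ($Q = 19 - \left(2 + 2\right)^{2} = 19 - 4^{2} = 19 - 16 = 3$)
$4 \cdot 6 a + 33 Q = 4 \cdot 6 \left(-9\right) + 33 \cdot 3 = 24 \left(-9\right) + 99 = -216 + 99 = -117$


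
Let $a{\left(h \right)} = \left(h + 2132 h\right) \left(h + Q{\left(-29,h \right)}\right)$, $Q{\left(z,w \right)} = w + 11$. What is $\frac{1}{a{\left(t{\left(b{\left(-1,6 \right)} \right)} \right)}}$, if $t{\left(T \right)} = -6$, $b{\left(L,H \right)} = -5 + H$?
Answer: $\frac{1}{12798} \approx 7.8137 \cdot 10^{-5}$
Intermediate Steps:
$Q{\left(z,w \right)} = 11 + w$
$a{\left(h \right)} = 2133 h \left(11 + 2 h\right)$ ($a{\left(h \right)} = \left(h + 2132 h\right) \left(h + \left(11 + h\right)\right) = 2133 h \left(11 + 2 h\right)$)
$\frac{1}{a{\left(t{\left(b{\left(-1,6 \right)} \right)} \right)}} = \frac{1}{2133 \left(-6\right) \left(11 + 2 \left(-6\right)\right)} = \frac{1}{2133 \left(-6\right) \left(11 - 12\right)} = \frac{1}{2133 \left(-6\right) \left(-1\right)} = \frac{1}{12798}$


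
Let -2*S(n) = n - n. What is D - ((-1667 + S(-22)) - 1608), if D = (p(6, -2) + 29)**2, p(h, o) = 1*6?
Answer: 4500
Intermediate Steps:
S(n) = 0 (S(n) = -(n - n)/2 = -1/2*0 = 0)
p(h, o) = 6
D = 1225 (D = (6 + 29)**2 = 35**2 = 1225)
D - ((-1667 + S(-22)) - 1608) = 1225 - ((-1667 + 0) - 1608) = 1225 - (-1667 - 1608) = 1225 - 1*(-3275) = 1225 + 3275 = 4500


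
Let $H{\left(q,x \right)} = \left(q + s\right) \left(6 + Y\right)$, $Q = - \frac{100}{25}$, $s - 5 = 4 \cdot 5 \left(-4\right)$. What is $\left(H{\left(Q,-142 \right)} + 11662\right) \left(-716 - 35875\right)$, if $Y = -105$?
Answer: $-712902453$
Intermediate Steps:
$s = -75$ ($s = 5 + 4 \cdot 5 \left(-4\right) = 5 + 20 \left(-4\right) = 5 - 80 = -75$)
$Q = -4$ ($Q = \left(-100\right) \frac{1}{25} = -4$)
$H{\left(q,x \right)} = 7425 - 99 q$ ($H{\left(q,x \right)} = \left(q - 75\right) \left(6 - 105\right) = \left(-75 + q\right) \left(-99\right) = 7425 - 99 q$)
$\left(H{\left(Q,-142 \right)} + 11662\right) \left(-716 - 35875\right) = \left(\left(7425 - -396\right) + 11662\right) \left(-716 - 35875\right) = \left(\left(7425 + 396\right) + 11662\right) \left(-36591\right) = \left(7821 + 11662\right) \left(-36591\right) = 19483 \left(-36591\right) = -712902453$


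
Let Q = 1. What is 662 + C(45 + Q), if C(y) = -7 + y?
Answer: 701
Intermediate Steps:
662 + C(45 + Q) = 662 + (-7 + (45 + 1)) = 662 + (-7 + 46) = 662 + 39 = 701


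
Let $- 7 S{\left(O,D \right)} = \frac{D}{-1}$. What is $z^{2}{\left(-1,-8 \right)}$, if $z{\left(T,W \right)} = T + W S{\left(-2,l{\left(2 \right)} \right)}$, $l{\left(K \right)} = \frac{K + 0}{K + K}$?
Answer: $\frac{121}{49} \approx 2.4694$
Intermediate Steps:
$l{\left(K \right)} = \frac{1}{2}$ ($l{\left(K \right)} = \frac{K}{2 K} = K \frac{1}{2 K} = \frac{1}{2}$)
$S{\left(O,D \right)} = \frac{D}{7}$ ($S{\left(O,D \right)} = - \frac{D \frac{1}{-1}}{7} = - \frac{D \left(-1\right)}{7} = - \frac{\left(-1\right) D}{7} = \frac{D}{7}$)
$z{\left(T,W \right)} = T + \frac{W}{14}$ ($z{\left(T,W \right)} = T + W \frac{1}{7} \cdot \frac{1}{2} = T + W \frac{1}{14} = T + \frac{W}{14}$)
$z^{2}{\left(-1,-8 \right)} = \left(-1 + \frac{1}{14} \left(-8\right)\right)^{2} = \left(-1 - \frac{4}{7}\right)^{2} = \left(- \frac{11}{7}\right)^{2} = \frac{121}{49}$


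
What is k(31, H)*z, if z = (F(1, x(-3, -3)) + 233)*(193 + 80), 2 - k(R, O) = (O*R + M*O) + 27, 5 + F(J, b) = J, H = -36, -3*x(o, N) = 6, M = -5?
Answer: 56952987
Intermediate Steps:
x(o, N) = -2 (x(o, N) = -⅓*6 = -2)
F(J, b) = -5 + J
k(R, O) = -25 + 5*O - O*R (k(R, O) = 2 - ((O*R - 5*O) + 27) = 2 - ((-5*O + O*R) + 27) = 2 - (27 - 5*O + O*R) = 2 + (-27 + 5*O - O*R) = -25 + 5*O - O*R)
z = 62517 (z = ((-5 + 1) + 233)*(193 + 80) = (-4 + 233)*273 = 229*273 = 62517)
k(31, H)*z = (-25 + 5*(-36) - 1*(-36)*31)*62517 = (-25 - 180 + 1116)*62517 = 911*62517 = 56952987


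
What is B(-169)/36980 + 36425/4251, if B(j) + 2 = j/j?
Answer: 1346992249/157201980 ≈ 8.5685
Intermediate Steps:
B(j) = -1 (B(j) = -2 + j/j = -2 + 1 = -1)
B(-169)/36980 + 36425/4251 = -1/36980 + 36425/4251 = 1346992249/157201980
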